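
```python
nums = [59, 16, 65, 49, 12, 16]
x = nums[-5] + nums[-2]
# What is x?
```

nums has length 6. Negative index -5 maps to positive index 6 + (-5) = 1. nums[1] = 16.
nums has length 6. Negative index -2 maps to positive index 6 + (-2) = 4. nums[4] = 12.
Sum: 16 + 12 = 28.

28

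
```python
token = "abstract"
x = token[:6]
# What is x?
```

token has length 8. The slice token[:6] selects indices [0, 1, 2, 3, 4, 5] (0->'a', 1->'b', 2->'s', 3->'t', 4->'r', 5->'a'), giving 'abstra'.

'abstra'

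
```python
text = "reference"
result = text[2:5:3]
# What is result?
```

text has length 9. The slice text[2:5:3] selects indices [2] (2->'f'), giving 'f'.

'f'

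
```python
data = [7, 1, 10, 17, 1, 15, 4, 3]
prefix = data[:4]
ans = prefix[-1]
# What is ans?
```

data has length 8. The slice data[:4] selects indices [0, 1, 2, 3] (0->7, 1->1, 2->10, 3->17), giving [7, 1, 10, 17]. So prefix = [7, 1, 10, 17]. Then prefix[-1] = 17.

17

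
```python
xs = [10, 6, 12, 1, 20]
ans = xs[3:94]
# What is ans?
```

xs has length 5. The slice xs[3:94] selects indices [3, 4] (3->1, 4->20), giving [1, 20].

[1, 20]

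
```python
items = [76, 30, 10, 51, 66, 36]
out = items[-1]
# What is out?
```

items has length 6. Negative index -1 maps to positive index 6 + (-1) = 5. items[5] = 36.

36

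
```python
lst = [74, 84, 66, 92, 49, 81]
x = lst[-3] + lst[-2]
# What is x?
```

lst has length 6. Negative index -3 maps to positive index 6 + (-3) = 3. lst[3] = 92.
lst has length 6. Negative index -2 maps to positive index 6 + (-2) = 4. lst[4] = 49.
Sum: 92 + 49 = 141.

141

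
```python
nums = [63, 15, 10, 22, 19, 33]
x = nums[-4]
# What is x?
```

nums has length 6. Negative index -4 maps to positive index 6 + (-4) = 2. nums[2] = 10.

10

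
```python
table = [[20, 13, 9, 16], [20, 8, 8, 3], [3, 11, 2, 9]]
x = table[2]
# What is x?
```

table has 3 rows. Row 2 is [3, 11, 2, 9].

[3, 11, 2, 9]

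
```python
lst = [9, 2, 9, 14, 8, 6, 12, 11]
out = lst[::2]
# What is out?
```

lst has length 8. The slice lst[::2] selects indices [0, 2, 4, 6] (0->9, 2->9, 4->8, 6->12), giving [9, 9, 8, 12].

[9, 9, 8, 12]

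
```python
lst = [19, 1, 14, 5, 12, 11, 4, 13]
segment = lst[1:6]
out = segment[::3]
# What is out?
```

lst has length 8. The slice lst[1:6] selects indices [1, 2, 3, 4, 5] (1->1, 2->14, 3->5, 4->12, 5->11), giving [1, 14, 5, 12, 11]. So segment = [1, 14, 5, 12, 11]. segment has length 5. The slice segment[::3] selects indices [0, 3] (0->1, 3->12), giving [1, 12].

[1, 12]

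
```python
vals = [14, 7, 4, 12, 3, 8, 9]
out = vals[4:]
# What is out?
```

vals has length 7. The slice vals[4:] selects indices [4, 5, 6] (4->3, 5->8, 6->9), giving [3, 8, 9].

[3, 8, 9]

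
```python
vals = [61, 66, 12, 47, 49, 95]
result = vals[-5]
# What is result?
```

vals has length 6. Negative index -5 maps to positive index 6 + (-5) = 1. vals[1] = 66.

66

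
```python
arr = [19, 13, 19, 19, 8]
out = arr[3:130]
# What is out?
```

arr has length 5. The slice arr[3:130] selects indices [3, 4] (3->19, 4->8), giving [19, 8].

[19, 8]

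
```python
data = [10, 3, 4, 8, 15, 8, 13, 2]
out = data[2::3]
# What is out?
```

data has length 8. The slice data[2::3] selects indices [2, 5] (2->4, 5->8), giving [4, 8].

[4, 8]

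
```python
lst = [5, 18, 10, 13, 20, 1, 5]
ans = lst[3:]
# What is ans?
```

lst has length 7. The slice lst[3:] selects indices [3, 4, 5, 6] (3->13, 4->20, 5->1, 6->5), giving [13, 20, 1, 5].

[13, 20, 1, 5]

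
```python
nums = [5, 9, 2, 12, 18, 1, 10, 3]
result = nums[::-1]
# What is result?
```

nums has length 8. The slice nums[::-1] selects indices [7, 6, 5, 4, 3, 2, 1, 0] (7->3, 6->10, 5->1, 4->18, 3->12, 2->2, 1->9, 0->5), giving [3, 10, 1, 18, 12, 2, 9, 5].

[3, 10, 1, 18, 12, 2, 9, 5]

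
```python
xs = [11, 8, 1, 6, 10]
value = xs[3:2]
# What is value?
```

xs has length 5. The slice xs[3:2] resolves to an empty index range, so the result is [].

[]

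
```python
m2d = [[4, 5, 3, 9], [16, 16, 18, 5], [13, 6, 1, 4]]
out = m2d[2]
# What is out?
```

m2d has 3 rows. Row 2 is [13, 6, 1, 4].

[13, 6, 1, 4]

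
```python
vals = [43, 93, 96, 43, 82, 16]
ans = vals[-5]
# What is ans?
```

vals has length 6. Negative index -5 maps to positive index 6 + (-5) = 1. vals[1] = 93.

93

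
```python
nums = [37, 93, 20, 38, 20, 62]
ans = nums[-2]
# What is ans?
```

nums has length 6. Negative index -2 maps to positive index 6 + (-2) = 4. nums[4] = 20.

20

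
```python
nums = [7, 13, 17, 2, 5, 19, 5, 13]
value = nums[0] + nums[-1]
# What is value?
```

nums has length 8. nums[0] = 7.
nums has length 8. Negative index -1 maps to positive index 8 + (-1) = 7. nums[7] = 13.
Sum: 7 + 13 = 20.

20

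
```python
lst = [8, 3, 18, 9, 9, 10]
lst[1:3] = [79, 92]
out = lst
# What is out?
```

lst starts as [8, 3, 18, 9, 9, 10] (length 6). The slice lst[1:3] covers indices [1, 2] with values [3, 18]. Replacing that slice with [79, 92] (same length) produces [8, 79, 92, 9, 9, 10].

[8, 79, 92, 9, 9, 10]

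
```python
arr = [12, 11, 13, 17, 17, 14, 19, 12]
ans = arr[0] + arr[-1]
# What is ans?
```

arr has length 8. arr[0] = 12.
arr has length 8. Negative index -1 maps to positive index 8 + (-1) = 7. arr[7] = 12.
Sum: 12 + 12 = 24.

24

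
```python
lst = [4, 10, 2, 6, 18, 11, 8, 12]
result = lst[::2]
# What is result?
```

lst has length 8. The slice lst[::2] selects indices [0, 2, 4, 6] (0->4, 2->2, 4->18, 6->8), giving [4, 2, 18, 8].

[4, 2, 18, 8]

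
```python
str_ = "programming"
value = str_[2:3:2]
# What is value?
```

str_ has length 11. The slice str_[2:3:2] selects indices [2] (2->'o'), giving 'o'.

'o'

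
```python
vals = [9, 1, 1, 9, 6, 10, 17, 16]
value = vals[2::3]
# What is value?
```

vals has length 8. The slice vals[2::3] selects indices [2, 5] (2->1, 5->10), giving [1, 10].

[1, 10]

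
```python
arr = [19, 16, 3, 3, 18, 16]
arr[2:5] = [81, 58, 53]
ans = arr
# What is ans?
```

arr starts as [19, 16, 3, 3, 18, 16] (length 6). The slice arr[2:5] covers indices [2, 3, 4] with values [3, 3, 18]. Replacing that slice with [81, 58, 53] (same length) produces [19, 16, 81, 58, 53, 16].

[19, 16, 81, 58, 53, 16]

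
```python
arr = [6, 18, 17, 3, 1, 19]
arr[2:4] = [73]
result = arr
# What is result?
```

arr starts as [6, 18, 17, 3, 1, 19] (length 6). The slice arr[2:4] covers indices [2, 3] with values [17, 3]. Replacing that slice with [73] (different length) produces [6, 18, 73, 1, 19].

[6, 18, 73, 1, 19]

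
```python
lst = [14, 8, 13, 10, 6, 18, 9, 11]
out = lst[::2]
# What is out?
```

lst has length 8. The slice lst[::2] selects indices [0, 2, 4, 6] (0->14, 2->13, 4->6, 6->9), giving [14, 13, 6, 9].

[14, 13, 6, 9]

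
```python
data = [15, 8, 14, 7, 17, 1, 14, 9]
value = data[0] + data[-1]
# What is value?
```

data has length 8. data[0] = 15.
data has length 8. Negative index -1 maps to positive index 8 + (-1) = 7. data[7] = 9.
Sum: 15 + 9 = 24.

24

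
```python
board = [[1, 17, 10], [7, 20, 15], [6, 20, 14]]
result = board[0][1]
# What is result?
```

board[0] = [1, 17, 10]. Taking column 1 of that row yields 17.

17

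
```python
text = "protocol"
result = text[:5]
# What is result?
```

text has length 8. The slice text[:5] selects indices [0, 1, 2, 3, 4] (0->'p', 1->'r', 2->'o', 3->'t', 4->'o'), giving 'proto'.

'proto'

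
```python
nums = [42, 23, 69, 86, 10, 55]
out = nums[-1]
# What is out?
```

nums has length 6. Negative index -1 maps to positive index 6 + (-1) = 5. nums[5] = 55.

55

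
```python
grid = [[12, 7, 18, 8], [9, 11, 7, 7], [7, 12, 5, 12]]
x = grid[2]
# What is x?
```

grid has 3 rows. Row 2 is [7, 12, 5, 12].

[7, 12, 5, 12]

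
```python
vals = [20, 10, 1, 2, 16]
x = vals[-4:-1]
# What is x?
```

vals has length 5. The slice vals[-4:-1] selects indices [1, 2, 3] (1->10, 2->1, 3->2), giving [10, 1, 2].

[10, 1, 2]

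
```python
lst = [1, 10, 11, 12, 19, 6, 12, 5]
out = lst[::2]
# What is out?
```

lst has length 8. The slice lst[::2] selects indices [0, 2, 4, 6] (0->1, 2->11, 4->19, 6->12), giving [1, 11, 19, 12].

[1, 11, 19, 12]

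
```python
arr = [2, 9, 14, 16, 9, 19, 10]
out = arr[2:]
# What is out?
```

arr has length 7. The slice arr[2:] selects indices [2, 3, 4, 5, 6] (2->14, 3->16, 4->9, 5->19, 6->10), giving [14, 16, 9, 19, 10].

[14, 16, 9, 19, 10]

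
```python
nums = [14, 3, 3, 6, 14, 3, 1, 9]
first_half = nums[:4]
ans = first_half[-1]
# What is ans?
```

nums has length 8. The slice nums[:4] selects indices [0, 1, 2, 3] (0->14, 1->3, 2->3, 3->6), giving [14, 3, 3, 6]. So first_half = [14, 3, 3, 6]. Then first_half[-1] = 6.

6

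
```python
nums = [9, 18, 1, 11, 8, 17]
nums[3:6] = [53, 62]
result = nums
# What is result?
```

nums starts as [9, 18, 1, 11, 8, 17] (length 6). The slice nums[3:6] covers indices [3, 4, 5] with values [11, 8, 17]. Replacing that slice with [53, 62] (different length) produces [9, 18, 1, 53, 62].

[9, 18, 1, 53, 62]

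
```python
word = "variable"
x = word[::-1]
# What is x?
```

word has length 8. The slice word[::-1] selects indices [7, 6, 5, 4, 3, 2, 1, 0] (7->'e', 6->'l', 5->'b', 4->'a', 3->'i', 2->'r', 1->'a', 0->'v'), giving 'elbairav'.

'elbairav'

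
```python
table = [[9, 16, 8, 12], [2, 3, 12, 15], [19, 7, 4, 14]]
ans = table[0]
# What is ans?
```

table has 3 rows. Row 0 is [9, 16, 8, 12].

[9, 16, 8, 12]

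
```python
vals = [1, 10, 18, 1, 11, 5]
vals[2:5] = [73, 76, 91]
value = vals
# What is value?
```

vals starts as [1, 10, 18, 1, 11, 5] (length 6). The slice vals[2:5] covers indices [2, 3, 4] with values [18, 1, 11]. Replacing that slice with [73, 76, 91] (same length) produces [1, 10, 73, 76, 91, 5].

[1, 10, 73, 76, 91, 5]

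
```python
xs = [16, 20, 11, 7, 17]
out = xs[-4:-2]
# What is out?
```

xs has length 5. The slice xs[-4:-2] selects indices [1, 2] (1->20, 2->11), giving [20, 11].

[20, 11]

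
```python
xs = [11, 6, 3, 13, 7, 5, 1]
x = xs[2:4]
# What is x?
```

xs has length 7. The slice xs[2:4] selects indices [2, 3] (2->3, 3->13), giving [3, 13].

[3, 13]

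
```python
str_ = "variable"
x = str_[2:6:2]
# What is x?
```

str_ has length 8. The slice str_[2:6:2] selects indices [2, 4] (2->'r', 4->'a'), giving 'ra'.

'ra'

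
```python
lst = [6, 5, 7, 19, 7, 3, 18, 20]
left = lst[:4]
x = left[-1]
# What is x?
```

lst has length 8. The slice lst[:4] selects indices [0, 1, 2, 3] (0->6, 1->5, 2->7, 3->19), giving [6, 5, 7, 19]. So left = [6, 5, 7, 19]. Then left[-1] = 19.

19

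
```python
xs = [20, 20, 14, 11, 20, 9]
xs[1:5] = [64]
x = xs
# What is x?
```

xs starts as [20, 20, 14, 11, 20, 9] (length 6). The slice xs[1:5] covers indices [1, 2, 3, 4] with values [20, 14, 11, 20]. Replacing that slice with [64] (different length) produces [20, 64, 9].

[20, 64, 9]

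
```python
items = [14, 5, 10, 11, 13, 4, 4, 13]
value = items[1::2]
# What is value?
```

items has length 8. The slice items[1::2] selects indices [1, 3, 5, 7] (1->5, 3->11, 5->4, 7->13), giving [5, 11, 4, 13].

[5, 11, 4, 13]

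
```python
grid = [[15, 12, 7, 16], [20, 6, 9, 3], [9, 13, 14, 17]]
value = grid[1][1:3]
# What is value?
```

grid[1] = [20, 6, 9, 3]. grid[1] has length 4. The slice grid[1][1:3] selects indices [1, 2] (1->6, 2->9), giving [6, 9].

[6, 9]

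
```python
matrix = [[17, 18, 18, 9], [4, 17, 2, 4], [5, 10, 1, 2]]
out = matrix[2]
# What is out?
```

matrix has 3 rows. Row 2 is [5, 10, 1, 2].

[5, 10, 1, 2]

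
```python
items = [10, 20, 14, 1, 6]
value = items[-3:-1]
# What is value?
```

items has length 5. The slice items[-3:-1] selects indices [2, 3] (2->14, 3->1), giving [14, 1].

[14, 1]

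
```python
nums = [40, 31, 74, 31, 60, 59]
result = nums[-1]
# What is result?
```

nums has length 6. Negative index -1 maps to positive index 6 + (-1) = 5. nums[5] = 59.

59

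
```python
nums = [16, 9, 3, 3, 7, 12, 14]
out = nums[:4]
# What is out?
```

nums has length 7. The slice nums[:4] selects indices [0, 1, 2, 3] (0->16, 1->9, 2->3, 3->3), giving [16, 9, 3, 3].

[16, 9, 3, 3]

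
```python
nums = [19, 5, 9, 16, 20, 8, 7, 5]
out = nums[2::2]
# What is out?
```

nums has length 8. The slice nums[2::2] selects indices [2, 4, 6] (2->9, 4->20, 6->7), giving [9, 20, 7].

[9, 20, 7]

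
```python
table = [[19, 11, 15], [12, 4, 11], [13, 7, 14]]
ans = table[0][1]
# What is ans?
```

table[0] = [19, 11, 15]. Taking column 1 of that row yields 11.

11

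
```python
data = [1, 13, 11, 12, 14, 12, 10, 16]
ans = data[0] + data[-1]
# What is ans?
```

data has length 8. data[0] = 1.
data has length 8. Negative index -1 maps to positive index 8 + (-1) = 7. data[7] = 16.
Sum: 1 + 16 = 17.

17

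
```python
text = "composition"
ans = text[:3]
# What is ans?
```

text has length 11. The slice text[:3] selects indices [0, 1, 2] (0->'c', 1->'o', 2->'m'), giving 'com'.

'com'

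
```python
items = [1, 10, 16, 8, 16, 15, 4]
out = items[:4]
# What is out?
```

items has length 7. The slice items[:4] selects indices [0, 1, 2, 3] (0->1, 1->10, 2->16, 3->8), giving [1, 10, 16, 8].

[1, 10, 16, 8]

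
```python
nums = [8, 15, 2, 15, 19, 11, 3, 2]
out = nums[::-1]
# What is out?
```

nums has length 8. The slice nums[::-1] selects indices [7, 6, 5, 4, 3, 2, 1, 0] (7->2, 6->3, 5->11, 4->19, 3->15, 2->2, 1->15, 0->8), giving [2, 3, 11, 19, 15, 2, 15, 8].

[2, 3, 11, 19, 15, 2, 15, 8]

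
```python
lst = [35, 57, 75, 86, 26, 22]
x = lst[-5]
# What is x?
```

lst has length 6. Negative index -5 maps to positive index 6 + (-5) = 1. lst[1] = 57.

57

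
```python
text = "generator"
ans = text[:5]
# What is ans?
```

text has length 9. The slice text[:5] selects indices [0, 1, 2, 3, 4] (0->'g', 1->'e', 2->'n', 3->'e', 4->'r'), giving 'gener'.

'gener'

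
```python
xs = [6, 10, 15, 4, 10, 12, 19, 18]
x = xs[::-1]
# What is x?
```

xs has length 8. The slice xs[::-1] selects indices [7, 6, 5, 4, 3, 2, 1, 0] (7->18, 6->19, 5->12, 4->10, 3->4, 2->15, 1->10, 0->6), giving [18, 19, 12, 10, 4, 15, 10, 6].

[18, 19, 12, 10, 4, 15, 10, 6]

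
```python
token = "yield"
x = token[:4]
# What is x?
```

token has length 5. The slice token[:4] selects indices [0, 1, 2, 3] (0->'y', 1->'i', 2->'e', 3->'l'), giving 'yiel'.

'yiel'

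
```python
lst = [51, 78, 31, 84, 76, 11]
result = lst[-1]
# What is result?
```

lst has length 6. Negative index -1 maps to positive index 6 + (-1) = 5. lst[5] = 11.

11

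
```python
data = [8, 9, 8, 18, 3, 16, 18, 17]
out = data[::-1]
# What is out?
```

data has length 8. The slice data[::-1] selects indices [7, 6, 5, 4, 3, 2, 1, 0] (7->17, 6->18, 5->16, 4->3, 3->18, 2->8, 1->9, 0->8), giving [17, 18, 16, 3, 18, 8, 9, 8].

[17, 18, 16, 3, 18, 8, 9, 8]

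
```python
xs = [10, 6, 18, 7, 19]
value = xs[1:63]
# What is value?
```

xs has length 5. The slice xs[1:63] selects indices [1, 2, 3, 4] (1->6, 2->18, 3->7, 4->19), giving [6, 18, 7, 19].

[6, 18, 7, 19]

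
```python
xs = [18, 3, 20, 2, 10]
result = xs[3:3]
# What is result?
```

xs has length 5. The slice xs[3:3] resolves to an empty index range, so the result is [].

[]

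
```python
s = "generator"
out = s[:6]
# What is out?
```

s has length 9. The slice s[:6] selects indices [0, 1, 2, 3, 4, 5] (0->'g', 1->'e', 2->'n', 3->'e', 4->'r', 5->'a'), giving 'genera'.

'genera'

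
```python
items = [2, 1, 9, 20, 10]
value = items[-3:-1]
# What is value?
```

items has length 5. The slice items[-3:-1] selects indices [2, 3] (2->9, 3->20), giving [9, 20].

[9, 20]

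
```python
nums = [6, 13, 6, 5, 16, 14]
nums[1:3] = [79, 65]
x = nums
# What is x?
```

nums starts as [6, 13, 6, 5, 16, 14] (length 6). The slice nums[1:3] covers indices [1, 2] with values [13, 6]. Replacing that slice with [79, 65] (same length) produces [6, 79, 65, 5, 16, 14].

[6, 79, 65, 5, 16, 14]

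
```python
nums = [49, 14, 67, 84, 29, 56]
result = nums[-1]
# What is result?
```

nums has length 6. Negative index -1 maps to positive index 6 + (-1) = 5. nums[5] = 56.

56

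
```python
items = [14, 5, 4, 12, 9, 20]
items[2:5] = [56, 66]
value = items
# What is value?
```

items starts as [14, 5, 4, 12, 9, 20] (length 6). The slice items[2:5] covers indices [2, 3, 4] with values [4, 12, 9]. Replacing that slice with [56, 66] (different length) produces [14, 5, 56, 66, 20].

[14, 5, 56, 66, 20]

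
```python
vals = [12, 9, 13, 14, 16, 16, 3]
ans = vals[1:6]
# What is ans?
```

vals has length 7. The slice vals[1:6] selects indices [1, 2, 3, 4, 5] (1->9, 2->13, 3->14, 4->16, 5->16), giving [9, 13, 14, 16, 16].

[9, 13, 14, 16, 16]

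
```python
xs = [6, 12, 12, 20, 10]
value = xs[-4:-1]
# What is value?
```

xs has length 5. The slice xs[-4:-1] selects indices [1, 2, 3] (1->12, 2->12, 3->20), giving [12, 12, 20].

[12, 12, 20]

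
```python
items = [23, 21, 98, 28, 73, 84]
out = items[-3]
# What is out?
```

items has length 6. Negative index -3 maps to positive index 6 + (-3) = 3. items[3] = 28.

28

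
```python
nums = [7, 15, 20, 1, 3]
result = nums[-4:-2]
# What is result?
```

nums has length 5. The slice nums[-4:-2] selects indices [1, 2] (1->15, 2->20), giving [15, 20].

[15, 20]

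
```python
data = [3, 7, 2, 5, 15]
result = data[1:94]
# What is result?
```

data has length 5. The slice data[1:94] selects indices [1, 2, 3, 4] (1->7, 2->2, 3->5, 4->15), giving [7, 2, 5, 15].

[7, 2, 5, 15]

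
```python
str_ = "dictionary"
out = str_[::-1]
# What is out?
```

str_ has length 10. The slice str_[::-1] selects indices [9, 8, 7, 6, 5, 4, 3, 2, 1, 0] (9->'y', 8->'r', 7->'a', 6->'n', 5->'o', 4->'i', 3->'t', 2->'c', 1->'i', 0->'d'), giving 'yranoitcid'.

'yranoitcid'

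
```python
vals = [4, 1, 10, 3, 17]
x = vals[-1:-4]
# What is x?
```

vals has length 5. The slice vals[-1:-4] resolves to an empty index range, so the result is [].

[]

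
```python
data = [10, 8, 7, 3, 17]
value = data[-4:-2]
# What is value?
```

data has length 5. The slice data[-4:-2] selects indices [1, 2] (1->8, 2->7), giving [8, 7].

[8, 7]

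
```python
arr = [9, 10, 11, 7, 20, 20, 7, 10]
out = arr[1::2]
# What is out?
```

arr has length 8. The slice arr[1::2] selects indices [1, 3, 5, 7] (1->10, 3->7, 5->20, 7->10), giving [10, 7, 20, 10].

[10, 7, 20, 10]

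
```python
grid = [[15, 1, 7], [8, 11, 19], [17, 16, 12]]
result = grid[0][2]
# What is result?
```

grid[0] = [15, 1, 7]. Taking column 2 of that row yields 7.

7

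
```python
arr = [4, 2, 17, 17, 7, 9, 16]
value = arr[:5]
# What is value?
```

arr has length 7. The slice arr[:5] selects indices [0, 1, 2, 3, 4] (0->4, 1->2, 2->17, 3->17, 4->7), giving [4, 2, 17, 17, 7].

[4, 2, 17, 17, 7]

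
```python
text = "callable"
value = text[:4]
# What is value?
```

text has length 8. The slice text[:4] selects indices [0, 1, 2, 3] (0->'c', 1->'a', 2->'l', 3->'l'), giving 'call'.

'call'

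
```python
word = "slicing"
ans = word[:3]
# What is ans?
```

word has length 7. The slice word[:3] selects indices [0, 1, 2] (0->'s', 1->'l', 2->'i'), giving 'sli'.

'sli'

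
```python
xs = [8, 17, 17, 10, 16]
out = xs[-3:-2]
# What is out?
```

xs has length 5. The slice xs[-3:-2] selects indices [2] (2->17), giving [17].

[17]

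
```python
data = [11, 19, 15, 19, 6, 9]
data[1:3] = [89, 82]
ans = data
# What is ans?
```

data starts as [11, 19, 15, 19, 6, 9] (length 6). The slice data[1:3] covers indices [1, 2] with values [19, 15]. Replacing that slice with [89, 82] (same length) produces [11, 89, 82, 19, 6, 9].

[11, 89, 82, 19, 6, 9]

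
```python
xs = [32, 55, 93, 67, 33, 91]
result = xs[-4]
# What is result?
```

xs has length 6. Negative index -4 maps to positive index 6 + (-4) = 2. xs[2] = 93.

93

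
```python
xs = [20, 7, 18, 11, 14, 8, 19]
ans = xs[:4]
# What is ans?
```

xs has length 7. The slice xs[:4] selects indices [0, 1, 2, 3] (0->20, 1->7, 2->18, 3->11), giving [20, 7, 18, 11].

[20, 7, 18, 11]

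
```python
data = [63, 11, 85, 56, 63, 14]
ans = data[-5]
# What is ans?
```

data has length 6. Negative index -5 maps to positive index 6 + (-5) = 1. data[1] = 11.

11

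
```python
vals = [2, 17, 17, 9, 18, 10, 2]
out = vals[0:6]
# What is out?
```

vals has length 7. The slice vals[0:6] selects indices [0, 1, 2, 3, 4, 5] (0->2, 1->17, 2->17, 3->9, 4->18, 5->10), giving [2, 17, 17, 9, 18, 10].

[2, 17, 17, 9, 18, 10]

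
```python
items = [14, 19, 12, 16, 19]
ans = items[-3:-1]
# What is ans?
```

items has length 5. The slice items[-3:-1] selects indices [2, 3] (2->12, 3->16), giving [12, 16].

[12, 16]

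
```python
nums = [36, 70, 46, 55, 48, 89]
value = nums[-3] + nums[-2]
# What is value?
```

nums has length 6. Negative index -3 maps to positive index 6 + (-3) = 3. nums[3] = 55.
nums has length 6. Negative index -2 maps to positive index 6 + (-2) = 4. nums[4] = 48.
Sum: 55 + 48 = 103.

103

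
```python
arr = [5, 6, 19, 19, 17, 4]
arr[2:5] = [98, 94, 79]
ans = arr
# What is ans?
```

arr starts as [5, 6, 19, 19, 17, 4] (length 6). The slice arr[2:5] covers indices [2, 3, 4] with values [19, 19, 17]. Replacing that slice with [98, 94, 79] (same length) produces [5, 6, 98, 94, 79, 4].

[5, 6, 98, 94, 79, 4]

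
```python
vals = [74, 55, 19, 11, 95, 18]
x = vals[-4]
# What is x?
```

vals has length 6. Negative index -4 maps to positive index 6 + (-4) = 2. vals[2] = 19.

19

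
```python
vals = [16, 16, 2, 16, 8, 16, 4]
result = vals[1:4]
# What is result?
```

vals has length 7. The slice vals[1:4] selects indices [1, 2, 3] (1->16, 2->2, 3->16), giving [16, 2, 16].

[16, 2, 16]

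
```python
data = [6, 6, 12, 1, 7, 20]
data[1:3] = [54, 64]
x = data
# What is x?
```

data starts as [6, 6, 12, 1, 7, 20] (length 6). The slice data[1:3] covers indices [1, 2] with values [6, 12]. Replacing that slice with [54, 64] (same length) produces [6, 54, 64, 1, 7, 20].

[6, 54, 64, 1, 7, 20]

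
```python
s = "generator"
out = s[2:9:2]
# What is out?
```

s has length 9. The slice s[2:9:2] selects indices [2, 4, 6, 8] (2->'n', 4->'r', 6->'t', 8->'r'), giving 'nrtr'.

'nrtr'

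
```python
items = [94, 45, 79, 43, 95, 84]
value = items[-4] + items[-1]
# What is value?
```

items has length 6. Negative index -4 maps to positive index 6 + (-4) = 2. items[2] = 79.
items has length 6. Negative index -1 maps to positive index 6 + (-1) = 5. items[5] = 84.
Sum: 79 + 84 = 163.

163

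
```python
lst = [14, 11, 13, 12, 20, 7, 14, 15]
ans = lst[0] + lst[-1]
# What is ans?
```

lst has length 8. lst[0] = 14.
lst has length 8. Negative index -1 maps to positive index 8 + (-1) = 7. lst[7] = 15.
Sum: 14 + 15 = 29.

29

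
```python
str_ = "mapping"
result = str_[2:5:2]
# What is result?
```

str_ has length 7. The slice str_[2:5:2] selects indices [2, 4] (2->'p', 4->'i'), giving 'pi'.

'pi'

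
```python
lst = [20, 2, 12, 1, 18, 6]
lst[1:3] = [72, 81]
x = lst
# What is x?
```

lst starts as [20, 2, 12, 1, 18, 6] (length 6). The slice lst[1:3] covers indices [1, 2] with values [2, 12]. Replacing that slice with [72, 81] (same length) produces [20, 72, 81, 1, 18, 6].

[20, 72, 81, 1, 18, 6]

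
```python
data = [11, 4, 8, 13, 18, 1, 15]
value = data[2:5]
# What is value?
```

data has length 7. The slice data[2:5] selects indices [2, 3, 4] (2->8, 3->13, 4->18), giving [8, 13, 18].

[8, 13, 18]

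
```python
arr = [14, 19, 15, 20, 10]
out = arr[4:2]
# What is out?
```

arr has length 5. The slice arr[4:2] resolves to an empty index range, so the result is [].

[]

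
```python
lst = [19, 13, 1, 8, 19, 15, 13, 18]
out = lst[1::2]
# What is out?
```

lst has length 8. The slice lst[1::2] selects indices [1, 3, 5, 7] (1->13, 3->8, 5->15, 7->18), giving [13, 8, 15, 18].

[13, 8, 15, 18]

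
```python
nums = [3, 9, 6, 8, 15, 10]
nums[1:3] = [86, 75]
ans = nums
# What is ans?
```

nums starts as [3, 9, 6, 8, 15, 10] (length 6). The slice nums[1:3] covers indices [1, 2] with values [9, 6]. Replacing that slice with [86, 75] (same length) produces [3, 86, 75, 8, 15, 10].

[3, 86, 75, 8, 15, 10]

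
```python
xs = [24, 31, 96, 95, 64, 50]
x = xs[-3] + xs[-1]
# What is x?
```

xs has length 6. Negative index -3 maps to positive index 6 + (-3) = 3. xs[3] = 95.
xs has length 6. Negative index -1 maps to positive index 6 + (-1) = 5. xs[5] = 50.
Sum: 95 + 50 = 145.

145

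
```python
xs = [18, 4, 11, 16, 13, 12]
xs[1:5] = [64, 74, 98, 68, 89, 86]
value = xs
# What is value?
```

xs starts as [18, 4, 11, 16, 13, 12] (length 6). The slice xs[1:5] covers indices [1, 2, 3, 4] with values [4, 11, 16, 13]. Replacing that slice with [64, 74, 98, 68, 89, 86] (different length) produces [18, 64, 74, 98, 68, 89, 86, 12].

[18, 64, 74, 98, 68, 89, 86, 12]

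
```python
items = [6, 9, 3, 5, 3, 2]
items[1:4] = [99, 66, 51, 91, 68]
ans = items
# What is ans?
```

items starts as [6, 9, 3, 5, 3, 2] (length 6). The slice items[1:4] covers indices [1, 2, 3] with values [9, 3, 5]. Replacing that slice with [99, 66, 51, 91, 68] (different length) produces [6, 99, 66, 51, 91, 68, 3, 2].

[6, 99, 66, 51, 91, 68, 3, 2]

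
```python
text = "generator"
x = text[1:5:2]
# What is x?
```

text has length 9. The slice text[1:5:2] selects indices [1, 3] (1->'e', 3->'e'), giving 'ee'.

'ee'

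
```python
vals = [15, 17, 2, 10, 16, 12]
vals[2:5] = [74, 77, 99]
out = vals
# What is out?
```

vals starts as [15, 17, 2, 10, 16, 12] (length 6). The slice vals[2:5] covers indices [2, 3, 4] with values [2, 10, 16]. Replacing that slice with [74, 77, 99] (same length) produces [15, 17, 74, 77, 99, 12].

[15, 17, 74, 77, 99, 12]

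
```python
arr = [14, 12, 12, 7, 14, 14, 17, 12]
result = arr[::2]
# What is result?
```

arr has length 8. The slice arr[::2] selects indices [0, 2, 4, 6] (0->14, 2->12, 4->14, 6->17), giving [14, 12, 14, 17].

[14, 12, 14, 17]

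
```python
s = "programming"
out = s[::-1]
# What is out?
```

s has length 11. The slice s[::-1] selects indices [10, 9, 8, 7, 6, 5, 4, 3, 2, 1, 0] (10->'g', 9->'n', 8->'i', 7->'m', 6->'m', 5->'a', 4->'r', 3->'g', 2->'o', 1->'r', 0->'p'), giving 'gnimmargorp'.

'gnimmargorp'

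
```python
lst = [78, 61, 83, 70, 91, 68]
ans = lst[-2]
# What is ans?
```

lst has length 6. Negative index -2 maps to positive index 6 + (-2) = 4. lst[4] = 91.

91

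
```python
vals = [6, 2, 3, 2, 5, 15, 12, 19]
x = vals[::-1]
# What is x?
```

vals has length 8. The slice vals[::-1] selects indices [7, 6, 5, 4, 3, 2, 1, 0] (7->19, 6->12, 5->15, 4->5, 3->2, 2->3, 1->2, 0->6), giving [19, 12, 15, 5, 2, 3, 2, 6].

[19, 12, 15, 5, 2, 3, 2, 6]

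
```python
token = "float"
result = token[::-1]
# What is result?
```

token has length 5. The slice token[::-1] selects indices [4, 3, 2, 1, 0] (4->'t', 3->'a', 2->'o', 1->'l', 0->'f'), giving 'taolf'.

'taolf'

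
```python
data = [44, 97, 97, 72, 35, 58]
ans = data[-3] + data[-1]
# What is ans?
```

data has length 6. Negative index -3 maps to positive index 6 + (-3) = 3. data[3] = 72.
data has length 6. Negative index -1 maps to positive index 6 + (-1) = 5. data[5] = 58.
Sum: 72 + 58 = 130.

130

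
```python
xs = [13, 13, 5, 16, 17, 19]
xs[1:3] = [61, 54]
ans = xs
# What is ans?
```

xs starts as [13, 13, 5, 16, 17, 19] (length 6). The slice xs[1:3] covers indices [1, 2] with values [13, 5]. Replacing that slice with [61, 54] (same length) produces [13, 61, 54, 16, 17, 19].

[13, 61, 54, 16, 17, 19]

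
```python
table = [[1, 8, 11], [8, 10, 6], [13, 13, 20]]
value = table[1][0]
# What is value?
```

table[1] = [8, 10, 6]. Taking column 0 of that row yields 8.

8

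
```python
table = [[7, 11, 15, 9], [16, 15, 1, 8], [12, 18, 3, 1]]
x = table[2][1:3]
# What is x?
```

table[2] = [12, 18, 3, 1]. table[2] has length 4. The slice table[2][1:3] selects indices [1, 2] (1->18, 2->3), giving [18, 3].

[18, 3]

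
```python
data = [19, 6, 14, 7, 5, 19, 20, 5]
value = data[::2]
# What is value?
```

data has length 8. The slice data[::2] selects indices [0, 2, 4, 6] (0->19, 2->14, 4->5, 6->20), giving [19, 14, 5, 20].

[19, 14, 5, 20]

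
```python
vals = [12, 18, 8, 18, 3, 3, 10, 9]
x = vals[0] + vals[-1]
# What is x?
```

vals has length 8. vals[0] = 12.
vals has length 8. Negative index -1 maps to positive index 8 + (-1) = 7. vals[7] = 9.
Sum: 12 + 9 = 21.

21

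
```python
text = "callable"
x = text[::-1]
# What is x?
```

text has length 8. The slice text[::-1] selects indices [7, 6, 5, 4, 3, 2, 1, 0] (7->'e', 6->'l', 5->'b', 4->'a', 3->'l', 2->'l', 1->'a', 0->'c'), giving 'elballac'.

'elballac'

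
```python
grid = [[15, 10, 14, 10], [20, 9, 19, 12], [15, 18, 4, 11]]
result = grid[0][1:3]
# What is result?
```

grid[0] = [15, 10, 14, 10]. grid[0] has length 4. The slice grid[0][1:3] selects indices [1, 2] (1->10, 2->14), giving [10, 14].

[10, 14]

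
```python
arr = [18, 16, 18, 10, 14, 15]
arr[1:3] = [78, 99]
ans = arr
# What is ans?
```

arr starts as [18, 16, 18, 10, 14, 15] (length 6). The slice arr[1:3] covers indices [1, 2] with values [16, 18]. Replacing that slice with [78, 99] (same length) produces [18, 78, 99, 10, 14, 15].

[18, 78, 99, 10, 14, 15]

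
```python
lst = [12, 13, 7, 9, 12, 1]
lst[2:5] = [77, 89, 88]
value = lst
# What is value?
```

lst starts as [12, 13, 7, 9, 12, 1] (length 6). The slice lst[2:5] covers indices [2, 3, 4] with values [7, 9, 12]. Replacing that slice with [77, 89, 88] (same length) produces [12, 13, 77, 89, 88, 1].

[12, 13, 77, 89, 88, 1]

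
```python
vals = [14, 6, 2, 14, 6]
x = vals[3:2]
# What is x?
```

vals has length 5. The slice vals[3:2] resolves to an empty index range, so the result is [].

[]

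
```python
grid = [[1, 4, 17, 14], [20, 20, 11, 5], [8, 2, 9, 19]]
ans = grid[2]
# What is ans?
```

grid has 3 rows. Row 2 is [8, 2, 9, 19].

[8, 2, 9, 19]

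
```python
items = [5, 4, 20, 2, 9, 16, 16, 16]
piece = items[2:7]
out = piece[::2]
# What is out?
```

items has length 8. The slice items[2:7] selects indices [2, 3, 4, 5, 6] (2->20, 3->2, 4->9, 5->16, 6->16), giving [20, 2, 9, 16, 16]. So piece = [20, 2, 9, 16, 16]. piece has length 5. The slice piece[::2] selects indices [0, 2, 4] (0->20, 2->9, 4->16), giving [20, 9, 16].

[20, 9, 16]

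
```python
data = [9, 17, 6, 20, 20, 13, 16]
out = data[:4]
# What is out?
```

data has length 7. The slice data[:4] selects indices [0, 1, 2, 3] (0->9, 1->17, 2->6, 3->20), giving [9, 17, 6, 20].

[9, 17, 6, 20]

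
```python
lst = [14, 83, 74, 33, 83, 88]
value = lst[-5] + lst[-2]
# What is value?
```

lst has length 6. Negative index -5 maps to positive index 6 + (-5) = 1. lst[1] = 83.
lst has length 6. Negative index -2 maps to positive index 6 + (-2) = 4. lst[4] = 83.
Sum: 83 + 83 = 166.

166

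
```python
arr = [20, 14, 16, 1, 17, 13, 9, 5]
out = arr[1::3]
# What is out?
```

arr has length 8. The slice arr[1::3] selects indices [1, 4, 7] (1->14, 4->17, 7->5), giving [14, 17, 5].

[14, 17, 5]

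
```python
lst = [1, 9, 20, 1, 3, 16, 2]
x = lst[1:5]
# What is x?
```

lst has length 7. The slice lst[1:5] selects indices [1, 2, 3, 4] (1->9, 2->20, 3->1, 4->3), giving [9, 20, 1, 3].

[9, 20, 1, 3]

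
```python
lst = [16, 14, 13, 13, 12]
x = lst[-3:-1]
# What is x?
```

lst has length 5. The slice lst[-3:-1] selects indices [2, 3] (2->13, 3->13), giving [13, 13].

[13, 13]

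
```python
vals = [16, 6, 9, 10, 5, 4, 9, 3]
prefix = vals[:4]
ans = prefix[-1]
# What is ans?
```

vals has length 8. The slice vals[:4] selects indices [0, 1, 2, 3] (0->16, 1->6, 2->9, 3->10), giving [16, 6, 9, 10]. So prefix = [16, 6, 9, 10]. Then prefix[-1] = 10.

10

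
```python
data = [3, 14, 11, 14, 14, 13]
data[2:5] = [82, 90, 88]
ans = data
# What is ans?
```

data starts as [3, 14, 11, 14, 14, 13] (length 6). The slice data[2:5] covers indices [2, 3, 4] with values [11, 14, 14]. Replacing that slice with [82, 90, 88] (same length) produces [3, 14, 82, 90, 88, 13].

[3, 14, 82, 90, 88, 13]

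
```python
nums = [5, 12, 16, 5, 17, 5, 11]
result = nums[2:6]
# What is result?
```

nums has length 7. The slice nums[2:6] selects indices [2, 3, 4, 5] (2->16, 3->5, 4->17, 5->5), giving [16, 5, 17, 5].

[16, 5, 17, 5]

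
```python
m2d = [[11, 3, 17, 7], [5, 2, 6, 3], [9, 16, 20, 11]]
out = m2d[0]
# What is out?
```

m2d has 3 rows. Row 0 is [11, 3, 17, 7].

[11, 3, 17, 7]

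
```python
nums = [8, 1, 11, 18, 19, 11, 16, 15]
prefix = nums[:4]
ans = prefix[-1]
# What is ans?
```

nums has length 8. The slice nums[:4] selects indices [0, 1, 2, 3] (0->8, 1->1, 2->11, 3->18), giving [8, 1, 11, 18]. So prefix = [8, 1, 11, 18]. Then prefix[-1] = 18.

18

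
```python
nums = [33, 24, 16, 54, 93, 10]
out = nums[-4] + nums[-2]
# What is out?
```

nums has length 6. Negative index -4 maps to positive index 6 + (-4) = 2. nums[2] = 16.
nums has length 6. Negative index -2 maps to positive index 6 + (-2) = 4. nums[4] = 93.
Sum: 16 + 93 = 109.

109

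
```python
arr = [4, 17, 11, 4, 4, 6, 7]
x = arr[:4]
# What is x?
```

arr has length 7. The slice arr[:4] selects indices [0, 1, 2, 3] (0->4, 1->17, 2->11, 3->4), giving [4, 17, 11, 4].

[4, 17, 11, 4]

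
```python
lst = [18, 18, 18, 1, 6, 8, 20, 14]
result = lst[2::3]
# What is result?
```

lst has length 8. The slice lst[2::3] selects indices [2, 5] (2->18, 5->8), giving [18, 8].

[18, 8]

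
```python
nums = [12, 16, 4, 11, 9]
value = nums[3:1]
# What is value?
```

nums has length 5. The slice nums[3:1] resolves to an empty index range, so the result is [].

[]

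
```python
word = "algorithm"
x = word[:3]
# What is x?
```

word has length 9. The slice word[:3] selects indices [0, 1, 2] (0->'a', 1->'l', 2->'g'), giving 'alg'.

'alg'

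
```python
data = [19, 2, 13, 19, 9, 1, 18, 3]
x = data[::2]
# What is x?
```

data has length 8. The slice data[::2] selects indices [0, 2, 4, 6] (0->19, 2->13, 4->9, 6->18), giving [19, 13, 9, 18].

[19, 13, 9, 18]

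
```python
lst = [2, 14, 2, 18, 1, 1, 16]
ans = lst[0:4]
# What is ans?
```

lst has length 7. The slice lst[0:4] selects indices [0, 1, 2, 3] (0->2, 1->14, 2->2, 3->18), giving [2, 14, 2, 18].

[2, 14, 2, 18]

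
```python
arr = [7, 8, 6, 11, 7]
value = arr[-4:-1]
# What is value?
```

arr has length 5. The slice arr[-4:-1] selects indices [1, 2, 3] (1->8, 2->6, 3->11), giving [8, 6, 11].

[8, 6, 11]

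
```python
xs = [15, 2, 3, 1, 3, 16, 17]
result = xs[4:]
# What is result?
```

xs has length 7. The slice xs[4:] selects indices [4, 5, 6] (4->3, 5->16, 6->17), giving [3, 16, 17].

[3, 16, 17]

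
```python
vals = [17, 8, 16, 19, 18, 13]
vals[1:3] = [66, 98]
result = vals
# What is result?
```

vals starts as [17, 8, 16, 19, 18, 13] (length 6). The slice vals[1:3] covers indices [1, 2] with values [8, 16]. Replacing that slice with [66, 98] (same length) produces [17, 66, 98, 19, 18, 13].

[17, 66, 98, 19, 18, 13]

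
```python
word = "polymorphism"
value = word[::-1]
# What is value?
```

word has length 12. The slice word[::-1] selects indices [11, 10, 9, 8, 7, 6, 5, 4, 3, 2, 1, 0] (11->'m', 10->'s', 9->'i', 8->'h', 7->'p', 6->'r', 5->'o', 4->'m', 3->'y', 2->'l', 1->'o', 0->'p'), giving 'msihpromylop'.

'msihpromylop'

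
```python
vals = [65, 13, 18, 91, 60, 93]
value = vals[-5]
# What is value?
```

vals has length 6. Negative index -5 maps to positive index 6 + (-5) = 1. vals[1] = 13.

13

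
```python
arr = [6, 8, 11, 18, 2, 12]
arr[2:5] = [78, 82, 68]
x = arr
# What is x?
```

arr starts as [6, 8, 11, 18, 2, 12] (length 6). The slice arr[2:5] covers indices [2, 3, 4] with values [11, 18, 2]. Replacing that slice with [78, 82, 68] (same length) produces [6, 8, 78, 82, 68, 12].

[6, 8, 78, 82, 68, 12]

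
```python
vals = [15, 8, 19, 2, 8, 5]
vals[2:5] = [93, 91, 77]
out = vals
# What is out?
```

vals starts as [15, 8, 19, 2, 8, 5] (length 6). The slice vals[2:5] covers indices [2, 3, 4] with values [19, 2, 8]. Replacing that slice with [93, 91, 77] (same length) produces [15, 8, 93, 91, 77, 5].

[15, 8, 93, 91, 77, 5]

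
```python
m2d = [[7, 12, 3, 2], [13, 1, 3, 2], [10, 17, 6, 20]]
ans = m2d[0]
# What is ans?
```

m2d has 3 rows. Row 0 is [7, 12, 3, 2].

[7, 12, 3, 2]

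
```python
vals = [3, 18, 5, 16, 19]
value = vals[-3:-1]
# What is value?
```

vals has length 5. The slice vals[-3:-1] selects indices [2, 3] (2->5, 3->16), giving [5, 16].

[5, 16]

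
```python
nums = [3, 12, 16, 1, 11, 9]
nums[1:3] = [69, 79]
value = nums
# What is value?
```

nums starts as [3, 12, 16, 1, 11, 9] (length 6). The slice nums[1:3] covers indices [1, 2] with values [12, 16]. Replacing that slice with [69, 79] (same length) produces [3, 69, 79, 1, 11, 9].

[3, 69, 79, 1, 11, 9]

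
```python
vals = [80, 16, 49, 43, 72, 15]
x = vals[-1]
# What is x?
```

vals has length 6. Negative index -1 maps to positive index 6 + (-1) = 5. vals[5] = 15.

15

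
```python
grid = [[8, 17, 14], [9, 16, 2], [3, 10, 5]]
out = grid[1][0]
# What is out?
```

grid[1] = [9, 16, 2]. Taking column 0 of that row yields 9.

9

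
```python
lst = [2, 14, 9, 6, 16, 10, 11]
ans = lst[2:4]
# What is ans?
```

lst has length 7. The slice lst[2:4] selects indices [2, 3] (2->9, 3->6), giving [9, 6].

[9, 6]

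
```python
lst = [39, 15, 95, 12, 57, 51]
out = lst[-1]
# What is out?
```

lst has length 6. Negative index -1 maps to positive index 6 + (-1) = 5. lst[5] = 51.

51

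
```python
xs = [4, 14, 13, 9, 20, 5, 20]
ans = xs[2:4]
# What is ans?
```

xs has length 7. The slice xs[2:4] selects indices [2, 3] (2->13, 3->9), giving [13, 9].

[13, 9]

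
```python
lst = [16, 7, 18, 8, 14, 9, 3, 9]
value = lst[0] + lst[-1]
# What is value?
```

lst has length 8. lst[0] = 16.
lst has length 8. Negative index -1 maps to positive index 8 + (-1) = 7. lst[7] = 9.
Sum: 16 + 9 = 25.

25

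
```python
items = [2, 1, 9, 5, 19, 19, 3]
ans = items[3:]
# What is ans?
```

items has length 7. The slice items[3:] selects indices [3, 4, 5, 6] (3->5, 4->19, 5->19, 6->3), giving [5, 19, 19, 3].

[5, 19, 19, 3]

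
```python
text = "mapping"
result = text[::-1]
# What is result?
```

text has length 7. The slice text[::-1] selects indices [6, 5, 4, 3, 2, 1, 0] (6->'g', 5->'n', 4->'i', 3->'p', 2->'p', 1->'a', 0->'m'), giving 'gnippam'.

'gnippam'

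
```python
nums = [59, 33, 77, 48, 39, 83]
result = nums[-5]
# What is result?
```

nums has length 6. Negative index -5 maps to positive index 6 + (-5) = 1. nums[1] = 33.

33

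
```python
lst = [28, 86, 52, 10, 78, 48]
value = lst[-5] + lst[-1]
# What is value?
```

lst has length 6. Negative index -5 maps to positive index 6 + (-5) = 1. lst[1] = 86.
lst has length 6. Negative index -1 maps to positive index 6 + (-1) = 5. lst[5] = 48.
Sum: 86 + 48 = 134.

134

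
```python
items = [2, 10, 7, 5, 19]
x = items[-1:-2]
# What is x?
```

items has length 5. The slice items[-1:-2] resolves to an empty index range, so the result is [].

[]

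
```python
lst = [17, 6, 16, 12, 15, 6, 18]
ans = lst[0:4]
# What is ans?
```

lst has length 7. The slice lst[0:4] selects indices [0, 1, 2, 3] (0->17, 1->6, 2->16, 3->12), giving [17, 6, 16, 12].

[17, 6, 16, 12]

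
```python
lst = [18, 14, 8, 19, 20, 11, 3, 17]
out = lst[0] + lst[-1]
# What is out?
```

lst has length 8. lst[0] = 18.
lst has length 8. Negative index -1 maps to positive index 8 + (-1) = 7. lst[7] = 17.
Sum: 18 + 17 = 35.

35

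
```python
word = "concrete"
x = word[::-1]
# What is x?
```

word has length 8. The slice word[::-1] selects indices [7, 6, 5, 4, 3, 2, 1, 0] (7->'e', 6->'t', 5->'e', 4->'r', 3->'c', 2->'n', 1->'o', 0->'c'), giving 'etercnoc'.

'etercnoc'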